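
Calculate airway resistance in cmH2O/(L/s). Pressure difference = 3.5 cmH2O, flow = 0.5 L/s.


R = dP / flow
R = 3.5 / 0.5
R = 7 cmH2O/(L/s)


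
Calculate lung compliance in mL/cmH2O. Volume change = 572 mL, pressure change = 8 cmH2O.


C = dV / dP
C = 572 / 8
C = 71.5 mL/cmH2O


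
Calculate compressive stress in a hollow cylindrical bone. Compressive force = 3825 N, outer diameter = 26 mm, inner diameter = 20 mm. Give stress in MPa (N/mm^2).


A = pi*(r_o^2 - r_i^2)
r_o = 13 mm, r_i = 10 mm
A = 216.77 mm^2
sigma = F/A = 3825 / 216.77
sigma = 17.65 MPa


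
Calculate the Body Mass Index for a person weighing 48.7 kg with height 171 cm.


BMI = weight / height^2
height = 171 cm = 1.71 m
BMI = 48.7 / 1.71^2
BMI = 16.65 kg/m^2


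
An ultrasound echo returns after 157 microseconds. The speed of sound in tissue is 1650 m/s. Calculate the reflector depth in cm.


depth = c * t / 2
t = 157 us = 1.5700e-04 s
depth = 1650 * 1.5700e-04 / 2
depth = 0.129525 m = 12.9525 cm


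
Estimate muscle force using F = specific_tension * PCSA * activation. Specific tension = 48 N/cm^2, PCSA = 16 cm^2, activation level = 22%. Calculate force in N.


F = sigma * PCSA * activation
F = 48 * 16 * 0.22
F = 169 N


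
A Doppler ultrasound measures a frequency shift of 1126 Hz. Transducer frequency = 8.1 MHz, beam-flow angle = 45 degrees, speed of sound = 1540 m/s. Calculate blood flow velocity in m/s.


v = fd * c / (2 * f0 * cos(theta))
v = 1126 * 1540 / (2 * 8.1000e+06 * cos(45))
v = 0.1514 m/s


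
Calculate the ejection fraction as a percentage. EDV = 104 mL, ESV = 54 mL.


SV = EDV - ESV = 104 - 54 = 50 mL
EF = SV/EDV * 100 = 50/104 * 100
EF = 48.08%


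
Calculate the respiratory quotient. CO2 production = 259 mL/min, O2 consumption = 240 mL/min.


RQ = VCO2 / VO2
RQ = 259 / 240
RQ = 1.079


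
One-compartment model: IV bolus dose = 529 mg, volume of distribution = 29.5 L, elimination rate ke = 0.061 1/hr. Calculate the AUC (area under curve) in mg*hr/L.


C0 = Dose/Vd = 529/29.5 = 17.9322 mg/L
AUC = C0/ke = 17.9322/0.061
AUC = 294 mg*hr/L


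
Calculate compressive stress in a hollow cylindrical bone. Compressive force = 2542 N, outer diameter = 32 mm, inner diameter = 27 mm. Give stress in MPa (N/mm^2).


A = pi*(r_o^2 - r_i^2)
r_o = 16 mm, r_i = 13.5 mm
A = 231.692 mm^2
sigma = F/A = 2542 / 231.692
sigma = 10.97 MPa


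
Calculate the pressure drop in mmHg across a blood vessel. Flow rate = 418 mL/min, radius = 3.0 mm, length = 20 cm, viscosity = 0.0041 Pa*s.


dP = 8*mu*L*Q / (pi*r^4)
Q = 418 mL/min = 6.96667e-06 m^3/s
dP = 179.595 Pa = 179.595 / 133.322 mmHg = 1.347 mmHg


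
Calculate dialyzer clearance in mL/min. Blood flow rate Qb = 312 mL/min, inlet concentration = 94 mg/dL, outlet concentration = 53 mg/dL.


K = Qb * (Cb_in - Cb_out) / Cb_in
K = 312 * (94 - 53) / 94
K = 136.1 mL/min


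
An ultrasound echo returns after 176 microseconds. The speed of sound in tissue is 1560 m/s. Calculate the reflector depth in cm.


depth = c * t / 2
t = 176 us = 1.7600e-04 s
depth = 1560 * 1.7600e-04 / 2
depth = 0.13728 m = 13.728 cm


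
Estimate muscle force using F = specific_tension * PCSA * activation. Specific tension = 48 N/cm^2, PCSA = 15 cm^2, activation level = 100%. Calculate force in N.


F = sigma * PCSA * activation
F = 48 * 15 * 1
F = 720 N


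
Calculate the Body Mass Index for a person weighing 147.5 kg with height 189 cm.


BMI = weight / height^2
height = 189 cm = 1.89 m
BMI = 147.5 / 1.89^2
BMI = 41.29 kg/m^2


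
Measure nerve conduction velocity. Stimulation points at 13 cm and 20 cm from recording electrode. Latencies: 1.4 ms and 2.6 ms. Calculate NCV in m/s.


Distance = (20 - 13) / 100 = 0.07 m
dt = (2.6 - 1.4) / 1000 = 0.0012 s
NCV = dist / dt = 58.33 m/s


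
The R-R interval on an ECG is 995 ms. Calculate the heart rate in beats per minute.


HR = 60 / RR_interval(s)
RR = 995 ms = 0.995 s
HR = 60 / 0.995 = 60.3 bpm


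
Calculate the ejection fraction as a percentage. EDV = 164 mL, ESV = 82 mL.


SV = EDV - ESV = 164 - 82 = 82 mL
EF = SV/EDV * 100 = 82/164 * 100
EF = 50%


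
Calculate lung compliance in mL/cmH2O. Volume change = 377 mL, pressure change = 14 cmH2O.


C = dV / dP
C = 377 / 14
C = 26.93 mL/cmH2O


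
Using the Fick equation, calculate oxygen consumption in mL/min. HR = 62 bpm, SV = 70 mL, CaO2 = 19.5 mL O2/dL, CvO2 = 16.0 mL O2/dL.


CO = HR*SV = 62*70/1000 = 4.34 L/min
a-v O2 diff = 19.5 - 16.0 = 3.5 mL/dL
VO2 = CO * (CaO2-CvO2) * 10 dL/L
VO2 = 4.34 * 3.5 * 10
VO2 = 151.9 mL/min


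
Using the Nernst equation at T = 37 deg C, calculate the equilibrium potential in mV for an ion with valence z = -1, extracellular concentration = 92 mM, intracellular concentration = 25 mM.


E = (RT/(zF)) * ln(C_out/C_in)
T = 37 + 273.15 = 310.15 K
E = (8.314 * 310.15 / (-1 * 96485)) * ln(92/25)
E = -34.82 mV


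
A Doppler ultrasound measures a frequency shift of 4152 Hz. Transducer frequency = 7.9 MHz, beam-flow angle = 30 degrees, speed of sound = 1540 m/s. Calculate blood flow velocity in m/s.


v = fd * c / (2 * f0 * cos(theta))
v = 4152 * 1540 / (2 * 7.9000e+06 * cos(30))
v = 0.4673 m/s


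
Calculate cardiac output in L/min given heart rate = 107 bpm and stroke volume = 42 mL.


CO = HR * SV
CO = 107 * 42 / 1000
CO = 4.494 L/min


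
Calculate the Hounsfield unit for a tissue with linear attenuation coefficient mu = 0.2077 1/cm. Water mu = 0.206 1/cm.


HU = ((mu_tissue - mu_water) / mu_water) * 1000
HU = ((0.2077 - 0.206) / 0.206) * 1000
HU = 8.252


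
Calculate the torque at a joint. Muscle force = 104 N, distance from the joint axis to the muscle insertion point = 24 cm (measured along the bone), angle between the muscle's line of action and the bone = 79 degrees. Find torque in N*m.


Torque = F * d * sin(theta)   (moment arm = d*sin(theta))
d = 24 cm = 0.24 m
Torque = 104 * 0.24 * sin(79)
Torque = 24.5 N*m


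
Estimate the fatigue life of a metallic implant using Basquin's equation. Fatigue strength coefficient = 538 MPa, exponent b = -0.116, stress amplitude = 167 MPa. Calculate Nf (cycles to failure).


sigma_a = sigma_f' * (2Nf)^b
2Nf = (sigma_a/sigma_f')^(1/b)
2Nf = (167/538)^(1/-0.116)
2Nf = 23981.571
Nf = 1.199e+04


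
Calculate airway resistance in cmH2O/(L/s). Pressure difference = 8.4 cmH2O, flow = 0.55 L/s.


R = dP / flow
R = 8.4 / 0.55
R = 15.27 cmH2O/(L/s)


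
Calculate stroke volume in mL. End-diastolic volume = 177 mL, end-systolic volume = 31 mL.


SV = EDV - ESV
SV = 177 - 31
SV = 146 mL


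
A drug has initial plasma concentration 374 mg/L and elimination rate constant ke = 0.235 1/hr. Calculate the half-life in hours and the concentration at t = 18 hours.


t_half = ln(2) / ke = 0.693147 / 0.235 = 2.95 hr
C(t) = C0 * exp(-ke*t) = 374 * exp(-0.235*18)
C(18) = 5.443 mg/L


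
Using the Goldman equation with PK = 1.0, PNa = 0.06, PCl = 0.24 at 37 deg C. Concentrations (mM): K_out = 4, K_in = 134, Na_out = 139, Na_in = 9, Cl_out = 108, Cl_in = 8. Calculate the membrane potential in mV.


Vm = (RT/F)*ln((PK*Ko + PNa*Nao + PCl*Cli)/(PK*Ki + PNa*Nai + PCl*Clo))
Numer = 14.26, Denom = 160.46
Vm = -64.69 mV


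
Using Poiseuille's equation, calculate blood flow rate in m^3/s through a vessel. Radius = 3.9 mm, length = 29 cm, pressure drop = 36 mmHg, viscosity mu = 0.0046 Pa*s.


Q = pi*r^4*dP / (8*mu*L)
r = 0.0039 m, L = 0.29 m
dP = 36 mmHg = 4799.592 Pa
Q = 3.2686e-04 m^3/s


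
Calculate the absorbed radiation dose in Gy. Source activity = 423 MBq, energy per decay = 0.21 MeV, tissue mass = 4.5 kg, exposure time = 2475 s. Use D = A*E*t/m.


A = 423 MBq = 4.2300e+08 Bq
E = 0.21 MeV = 3.3642e-14 J
D = A*E*t/m = 4.2300e+08*3.3642e-14*2475/4.5
D = 0.007827 Gy


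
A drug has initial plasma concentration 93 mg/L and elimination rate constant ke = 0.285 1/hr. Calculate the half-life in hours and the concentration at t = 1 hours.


t_half = ln(2) / ke = 0.693147 / 0.285 = 2.432 hr
C(t) = C0 * exp(-ke*t) = 93 * exp(-0.285*1)
C(1) = 69.94 mg/L


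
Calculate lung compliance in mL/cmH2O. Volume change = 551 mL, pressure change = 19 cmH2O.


C = dV / dP
C = 551 / 19
C = 29 mL/cmH2O


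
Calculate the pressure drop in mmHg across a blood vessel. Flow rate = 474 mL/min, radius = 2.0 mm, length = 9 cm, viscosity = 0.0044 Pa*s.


dP = 8*mu*L*Q / (pi*r^4)
Q = 474 mL/min = 7.9e-06 m^3/s
dP = 497.9 Pa = 497.9 / 133.322 mmHg = 3.735 mmHg


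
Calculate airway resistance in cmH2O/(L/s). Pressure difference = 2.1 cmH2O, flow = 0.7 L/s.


R = dP / flow
R = 2.1 / 0.7
R = 3 cmH2O/(L/s)


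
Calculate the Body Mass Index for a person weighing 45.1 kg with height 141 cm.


BMI = weight / height^2
height = 141 cm = 1.41 m
BMI = 45.1 / 1.41^2
BMI = 22.68 kg/m^2


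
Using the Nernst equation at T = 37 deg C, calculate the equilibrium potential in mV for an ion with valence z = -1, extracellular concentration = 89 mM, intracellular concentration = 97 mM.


E = (RT/(zF)) * ln(C_out/C_in)
T = 37 + 273.15 = 310.15 K
E = (8.314 * 310.15 / (-1 * 96485)) * ln(89/97)
E = 2.3 mV


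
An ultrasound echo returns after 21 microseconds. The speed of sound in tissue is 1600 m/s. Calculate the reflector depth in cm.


depth = c * t / 2
t = 21 us = 2.1000e-05 s
depth = 1600 * 2.1000e-05 / 2
depth = 0.0168 m = 1.68 cm


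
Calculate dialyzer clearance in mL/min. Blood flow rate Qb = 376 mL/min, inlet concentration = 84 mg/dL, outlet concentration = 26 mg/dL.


K = Qb * (Cb_in - Cb_out) / Cb_in
K = 376 * (84 - 26) / 84
K = 259.6 mL/min


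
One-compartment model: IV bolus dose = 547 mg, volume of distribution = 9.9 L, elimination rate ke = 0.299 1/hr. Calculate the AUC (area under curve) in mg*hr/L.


C0 = Dose/Vd = 547/9.9 = 55.2525 mg/L
AUC = C0/ke = 55.2525/0.299
AUC = 184.8 mg*hr/L


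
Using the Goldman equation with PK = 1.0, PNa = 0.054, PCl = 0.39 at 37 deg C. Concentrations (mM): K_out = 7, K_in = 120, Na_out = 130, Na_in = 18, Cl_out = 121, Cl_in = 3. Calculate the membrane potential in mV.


Vm = (RT/F)*ln((PK*Ko + PNa*Nao + PCl*Cli)/(PK*Ki + PNa*Nai + PCl*Clo))
Numer = 15.19, Denom = 168.162
Vm = -64.26 mV


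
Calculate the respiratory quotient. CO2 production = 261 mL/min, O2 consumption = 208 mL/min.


RQ = VCO2 / VO2
RQ = 261 / 208
RQ = 1.255


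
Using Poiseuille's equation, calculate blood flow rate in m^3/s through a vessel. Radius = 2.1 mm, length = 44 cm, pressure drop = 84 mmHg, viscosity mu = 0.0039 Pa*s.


Q = pi*r^4*dP / (8*mu*L)
r = 0.0021 m, L = 0.44 m
dP = 84 mmHg = 11199.048 Pa
Q = 4.9843e-05 m^3/s


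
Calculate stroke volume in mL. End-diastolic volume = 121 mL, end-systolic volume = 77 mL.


SV = EDV - ESV
SV = 121 - 77
SV = 44 mL


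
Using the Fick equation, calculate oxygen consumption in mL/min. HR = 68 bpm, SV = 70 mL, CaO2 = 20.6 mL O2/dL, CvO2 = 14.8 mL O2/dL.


CO = HR*SV = 68*70/1000 = 4.76 L/min
a-v O2 diff = 20.6 - 14.8 = 5.8 mL/dL
VO2 = CO * (CaO2-CvO2) * 10 dL/L
VO2 = 4.76 * 5.8 * 10
VO2 = 276.1 mL/min


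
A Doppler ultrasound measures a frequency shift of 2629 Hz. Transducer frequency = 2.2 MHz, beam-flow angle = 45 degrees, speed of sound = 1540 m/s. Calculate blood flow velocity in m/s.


v = fd * c / (2 * f0 * cos(theta))
v = 2629 * 1540 / (2 * 2.2000e+06 * cos(45))
v = 1.301 m/s


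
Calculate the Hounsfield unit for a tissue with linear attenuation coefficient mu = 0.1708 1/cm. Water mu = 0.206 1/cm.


HU = ((mu_tissue - mu_water) / mu_water) * 1000
HU = ((0.1708 - 0.206) / 0.206) * 1000
HU = -170.9


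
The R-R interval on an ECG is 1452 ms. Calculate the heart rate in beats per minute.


HR = 60 / RR_interval(s)
RR = 1452 ms = 1.452 s
HR = 60 / 1.452 = 41.32 bpm


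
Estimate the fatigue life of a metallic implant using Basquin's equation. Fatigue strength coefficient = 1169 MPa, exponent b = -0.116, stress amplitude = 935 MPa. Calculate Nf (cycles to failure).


sigma_a = sigma_f' * (2Nf)^b
2Nf = (sigma_a/sigma_f')^(1/b)
2Nf = (935/1169)^(1/-0.116)
2Nf = 6.8585435
Nf = 3.429


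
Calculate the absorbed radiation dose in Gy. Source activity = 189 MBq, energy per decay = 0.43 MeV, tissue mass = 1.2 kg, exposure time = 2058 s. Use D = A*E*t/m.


A = 189 MBq = 1.8900e+08 Bq
E = 0.43 MeV = 6.8886e-14 J
D = A*E*t/m = 1.8900e+08*6.8886e-14*2058/1.2
D = 0.02233 Gy


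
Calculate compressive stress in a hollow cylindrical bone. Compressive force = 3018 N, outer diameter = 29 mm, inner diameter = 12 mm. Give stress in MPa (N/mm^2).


A = pi*(r_o^2 - r_i^2)
r_o = 14.5 mm, r_i = 6 mm
A = 547.423 mm^2
sigma = F/A = 3018 / 547.423
sigma = 5.513 MPa


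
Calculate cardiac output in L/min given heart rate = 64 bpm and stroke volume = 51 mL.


CO = HR * SV
CO = 64 * 51 / 1000
CO = 3.264 L/min


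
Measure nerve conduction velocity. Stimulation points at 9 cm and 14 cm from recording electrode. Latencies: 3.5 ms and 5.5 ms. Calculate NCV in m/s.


Distance = (14 - 9) / 100 = 0.05 m
dt = (5.5 - 3.5) / 1000 = 0.002 s
NCV = dist / dt = 25 m/s


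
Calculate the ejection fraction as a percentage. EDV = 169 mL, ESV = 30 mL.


SV = EDV - ESV = 169 - 30 = 139 mL
EF = SV/EDV * 100 = 139/169 * 100
EF = 82.25%


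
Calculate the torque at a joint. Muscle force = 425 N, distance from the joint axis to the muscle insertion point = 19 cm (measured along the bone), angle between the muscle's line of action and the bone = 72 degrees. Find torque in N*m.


Torque = F * d * sin(theta)   (moment arm = d*sin(theta))
d = 19 cm = 0.19 m
Torque = 425 * 0.19 * sin(72)
Torque = 76.8 N*m


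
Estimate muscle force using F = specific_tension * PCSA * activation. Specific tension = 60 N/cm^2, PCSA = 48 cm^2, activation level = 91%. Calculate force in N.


F = sigma * PCSA * activation
F = 60 * 48 * 0.91
F = 2621 N


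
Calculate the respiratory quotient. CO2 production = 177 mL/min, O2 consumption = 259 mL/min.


RQ = VCO2 / VO2
RQ = 177 / 259
RQ = 0.6834


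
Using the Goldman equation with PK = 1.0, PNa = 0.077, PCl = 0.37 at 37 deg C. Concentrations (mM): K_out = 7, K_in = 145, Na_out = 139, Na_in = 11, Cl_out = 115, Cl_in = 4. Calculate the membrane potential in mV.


Vm = (RT/F)*ln((PK*Ko + PNa*Nao + PCl*Cli)/(PK*Ki + PNa*Nai + PCl*Clo))
Numer = 19.183, Denom = 188.397
Vm = -61.05 mV


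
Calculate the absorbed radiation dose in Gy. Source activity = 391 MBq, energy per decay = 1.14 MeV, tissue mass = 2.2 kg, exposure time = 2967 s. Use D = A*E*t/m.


A = 391 MBq = 3.9100e+08 Bq
E = 1.14 MeV = 1.82628e-13 J
D = A*E*t/m = 3.9100e+08*1.82628e-13*2967/2.2
D = 0.0963 Gy


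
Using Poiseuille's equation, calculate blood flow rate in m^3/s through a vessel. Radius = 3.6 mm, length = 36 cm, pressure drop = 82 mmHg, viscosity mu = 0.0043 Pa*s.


Q = pi*r^4*dP / (8*mu*L)
r = 0.0036 m, L = 0.36 m
dP = 82 mmHg = 10932.404 Pa
Q = 4.6582e-04 m^3/s


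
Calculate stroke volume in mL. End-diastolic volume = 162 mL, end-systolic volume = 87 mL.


SV = EDV - ESV
SV = 162 - 87
SV = 75 mL


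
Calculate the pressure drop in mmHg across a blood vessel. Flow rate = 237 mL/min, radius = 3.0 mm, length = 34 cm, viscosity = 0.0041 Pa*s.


dP = 8*mu*L*Q / (pi*r^4)
Q = 237 mL/min = 3.95e-06 m^3/s
dP = 173.107 Pa = 173.107 / 133.322 mmHg = 1.298 mmHg


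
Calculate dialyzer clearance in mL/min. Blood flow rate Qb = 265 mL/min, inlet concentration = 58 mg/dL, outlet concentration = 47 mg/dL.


K = Qb * (Cb_in - Cb_out) / Cb_in
K = 265 * (58 - 47) / 58
K = 50.26 mL/min


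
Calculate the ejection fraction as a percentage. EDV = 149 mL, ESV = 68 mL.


SV = EDV - ESV = 149 - 68 = 81 mL
EF = SV/EDV * 100 = 81/149 * 100
EF = 54.36%


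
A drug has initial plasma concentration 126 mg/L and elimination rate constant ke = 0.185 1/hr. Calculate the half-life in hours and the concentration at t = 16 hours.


t_half = ln(2) / ke = 0.693147 / 0.185 = 3.747 hr
C(t) = C0 * exp(-ke*t) = 126 * exp(-0.185*16)
C(16) = 6.529 mg/L


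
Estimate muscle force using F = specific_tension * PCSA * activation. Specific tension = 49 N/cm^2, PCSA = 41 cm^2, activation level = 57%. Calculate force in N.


F = sigma * PCSA * activation
F = 49 * 41 * 0.57
F = 1145 N


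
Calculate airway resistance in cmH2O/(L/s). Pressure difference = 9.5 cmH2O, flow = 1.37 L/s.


R = dP / flow
R = 9.5 / 1.37
R = 6.934 cmH2O/(L/s)


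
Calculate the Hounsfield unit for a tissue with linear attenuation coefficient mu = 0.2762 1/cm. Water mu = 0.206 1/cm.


HU = ((mu_tissue - mu_water) / mu_water) * 1000
HU = ((0.2762 - 0.206) / 0.206) * 1000
HU = 340.8


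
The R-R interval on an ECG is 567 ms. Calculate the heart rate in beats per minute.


HR = 60 / RR_interval(s)
RR = 567 ms = 0.567 s
HR = 60 / 0.567 = 105.8 bpm


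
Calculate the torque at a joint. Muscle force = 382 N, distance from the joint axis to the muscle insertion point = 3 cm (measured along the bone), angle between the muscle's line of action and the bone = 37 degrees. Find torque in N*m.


Torque = F * d * sin(theta)   (moment arm = d*sin(theta))
d = 3 cm = 0.03 m
Torque = 382 * 0.03 * sin(37)
Torque = 6.897 N*m


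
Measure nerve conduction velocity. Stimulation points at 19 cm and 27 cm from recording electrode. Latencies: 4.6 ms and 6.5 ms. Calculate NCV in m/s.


Distance = (27 - 19) / 100 = 0.08 m
dt = (6.5 - 4.6) / 1000 = 0.0019 s
NCV = dist / dt = 42.11 m/s


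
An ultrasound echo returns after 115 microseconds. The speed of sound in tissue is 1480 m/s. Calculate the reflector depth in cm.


depth = c * t / 2
t = 115 us = 1.1500e-04 s
depth = 1480 * 1.1500e-04 / 2
depth = 0.0851 m = 8.51 cm


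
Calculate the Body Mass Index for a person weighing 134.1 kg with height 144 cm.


BMI = weight / height^2
height = 144 cm = 1.44 m
BMI = 134.1 / 1.44^2
BMI = 64.67 kg/m^2


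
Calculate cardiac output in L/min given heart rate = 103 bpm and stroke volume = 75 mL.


CO = HR * SV
CO = 103 * 75 / 1000
CO = 7.725 L/min


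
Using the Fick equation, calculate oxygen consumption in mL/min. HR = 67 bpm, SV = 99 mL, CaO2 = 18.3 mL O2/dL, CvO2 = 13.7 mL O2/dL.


CO = HR*SV = 67*99/1000 = 6.633 L/min
a-v O2 diff = 18.3 - 13.7 = 4.6 mL/dL
VO2 = CO * (CaO2-CvO2) * 10 dL/L
VO2 = 6.633 * 4.6 * 10
VO2 = 305.1 mL/min


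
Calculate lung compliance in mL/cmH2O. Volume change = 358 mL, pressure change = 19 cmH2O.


C = dV / dP
C = 358 / 19
C = 18.84 mL/cmH2O


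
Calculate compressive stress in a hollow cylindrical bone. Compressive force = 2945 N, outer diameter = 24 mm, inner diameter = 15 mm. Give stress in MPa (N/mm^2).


A = pi*(r_o^2 - r_i^2)
r_o = 12 mm, r_i = 7.5 mm
A = 275.675 mm^2
sigma = F/A = 2945 / 275.675
sigma = 10.68 MPa


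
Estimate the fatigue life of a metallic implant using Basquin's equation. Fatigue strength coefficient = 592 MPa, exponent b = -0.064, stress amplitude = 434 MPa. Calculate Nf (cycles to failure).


sigma_a = sigma_f' * (2Nf)^b
2Nf = (sigma_a/sigma_f')^(1/b)
2Nf = (434/592)^(1/-0.064)
2Nf = 127.8644
Nf = 63.93


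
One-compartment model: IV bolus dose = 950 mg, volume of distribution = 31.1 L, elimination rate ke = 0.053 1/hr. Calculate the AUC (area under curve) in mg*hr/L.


C0 = Dose/Vd = 950/31.1 = 30.5466 mg/L
AUC = C0/ke = 30.5466/0.053
AUC = 576.4 mg*hr/L


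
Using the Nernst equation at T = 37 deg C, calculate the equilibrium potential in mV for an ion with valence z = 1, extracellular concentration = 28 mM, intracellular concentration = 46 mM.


E = (RT/(zF)) * ln(C_out/C_in)
T = 37 + 273.15 = 310.15 K
E = (8.314 * 310.15 / (1 * 96485)) * ln(28/46)
E = -13.27 mV


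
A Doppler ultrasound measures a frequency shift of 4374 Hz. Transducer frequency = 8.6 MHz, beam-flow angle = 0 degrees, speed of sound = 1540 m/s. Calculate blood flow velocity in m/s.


v = fd * c / (2 * f0 * cos(theta))
v = 4374 * 1540 / (2 * 8.6000e+06 * cos(0))
v = 0.3916 m/s


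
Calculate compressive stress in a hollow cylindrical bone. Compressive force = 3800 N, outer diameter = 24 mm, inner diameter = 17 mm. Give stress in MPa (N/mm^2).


A = pi*(r_o^2 - r_i^2)
r_o = 12 mm, r_i = 8.5 mm
A = 225.409 mm^2
sigma = F/A = 3800 / 225.409
sigma = 16.86 MPa


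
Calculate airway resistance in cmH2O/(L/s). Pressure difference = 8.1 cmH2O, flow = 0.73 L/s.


R = dP / flow
R = 8.1 / 0.73
R = 11.1 cmH2O/(L/s)


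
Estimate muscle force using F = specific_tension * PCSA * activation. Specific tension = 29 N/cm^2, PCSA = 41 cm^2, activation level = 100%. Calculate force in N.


F = sigma * PCSA * activation
F = 29 * 41 * 1
F = 1189 N


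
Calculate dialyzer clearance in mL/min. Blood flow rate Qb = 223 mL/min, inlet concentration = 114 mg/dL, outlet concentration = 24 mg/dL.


K = Qb * (Cb_in - Cb_out) / Cb_in
K = 223 * (114 - 24) / 114
K = 176.1 mL/min


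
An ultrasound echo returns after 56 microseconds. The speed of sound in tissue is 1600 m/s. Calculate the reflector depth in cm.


depth = c * t / 2
t = 56 us = 5.6000e-05 s
depth = 1600 * 5.6000e-05 / 2
depth = 0.0448 m = 4.48 cm


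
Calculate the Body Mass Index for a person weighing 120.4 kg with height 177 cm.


BMI = weight / height^2
height = 177 cm = 1.77 m
BMI = 120.4 / 1.77^2
BMI = 38.43 kg/m^2


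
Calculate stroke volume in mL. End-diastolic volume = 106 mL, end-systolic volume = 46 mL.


SV = EDV - ESV
SV = 106 - 46
SV = 60 mL


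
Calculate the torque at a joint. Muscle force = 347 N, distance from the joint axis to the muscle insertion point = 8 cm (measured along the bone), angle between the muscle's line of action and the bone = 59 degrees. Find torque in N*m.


Torque = F * d * sin(theta)   (moment arm = d*sin(theta))
d = 8 cm = 0.08 m
Torque = 347 * 0.08 * sin(59)
Torque = 23.79 N*m


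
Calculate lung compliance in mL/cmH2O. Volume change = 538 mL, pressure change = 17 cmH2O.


C = dV / dP
C = 538 / 17
C = 31.65 mL/cmH2O


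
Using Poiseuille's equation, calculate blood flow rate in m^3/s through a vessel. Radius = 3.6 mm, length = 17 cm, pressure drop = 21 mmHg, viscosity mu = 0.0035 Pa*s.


Q = pi*r^4*dP / (8*mu*L)
r = 0.0036 m, L = 0.17 m
dP = 21 mmHg = 2799.762 Pa
Q = 3.1037e-04 m^3/s


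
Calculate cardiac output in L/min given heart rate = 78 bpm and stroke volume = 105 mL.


CO = HR * SV
CO = 78 * 105 / 1000
CO = 8.19 L/min


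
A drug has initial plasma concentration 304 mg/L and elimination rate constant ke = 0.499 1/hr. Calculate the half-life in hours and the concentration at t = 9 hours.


t_half = ln(2) / ke = 0.693147 / 0.499 = 1.389 hr
C(t) = C0 * exp(-ke*t) = 304 * exp(-0.499*9)
C(9) = 3.408 mg/L


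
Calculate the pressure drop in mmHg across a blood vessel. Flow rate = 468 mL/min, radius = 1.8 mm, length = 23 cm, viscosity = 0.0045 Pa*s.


dP = 8*mu*L*Q / (pi*r^4)
Q = 468 mL/min = 7.8e-06 m^3/s
dP = 1958.33 Pa = 1958.33 / 133.322 mmHg = 14.69 mmHg


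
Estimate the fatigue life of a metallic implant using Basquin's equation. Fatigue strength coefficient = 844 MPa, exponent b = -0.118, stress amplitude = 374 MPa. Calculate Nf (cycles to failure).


sigma_a = sigma_f' * (2Nf)^b
2Nf = (sigma_a/sigma_f')^(1/b)
2Nf = (374/844)^(1/-0.118)
2Nf = 989.72748
Nf = 494.9


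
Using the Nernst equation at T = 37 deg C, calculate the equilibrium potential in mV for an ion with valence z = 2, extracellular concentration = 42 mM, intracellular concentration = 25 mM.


E = (RT/(zF)) * ln(C_out/C_in)
T = 37 + 273.15 = 310.15 K
E = (8.314 * 310.15 / (2 * 96485)) * ln(42/25)
E = 6.932 mV


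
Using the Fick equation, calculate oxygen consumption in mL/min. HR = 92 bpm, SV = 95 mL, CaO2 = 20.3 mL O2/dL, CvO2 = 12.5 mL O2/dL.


CO = HR*SV = 92*95/1000 = 8.74 L/min
a-v O2 diff = 20.3 - 12.5 = 7.8 mL/dL
VO2 = CO * (CaO2-CvO2) * 10 dL/L
VO2 = 8.74 * 7.8 * 10
VO2 = 681.7 mL/min


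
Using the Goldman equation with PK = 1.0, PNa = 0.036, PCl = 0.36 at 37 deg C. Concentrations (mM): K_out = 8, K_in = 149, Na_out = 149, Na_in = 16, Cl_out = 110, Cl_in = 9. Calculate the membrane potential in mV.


Vm = (RT/F)*ln((PK*Ko + PNa*Nao + PCl*Cli)/(PK*Ki + PNa*Nai + PCl*Clo))
Numer = 16.604, Denom = 189.176
Vm = -65.02 mV


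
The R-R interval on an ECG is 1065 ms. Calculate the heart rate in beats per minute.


HR = 60 / RR_interval(s)
RR = 1065 ms = 1.065 s
HR = 60 / 1.065 = 56.34 bpm


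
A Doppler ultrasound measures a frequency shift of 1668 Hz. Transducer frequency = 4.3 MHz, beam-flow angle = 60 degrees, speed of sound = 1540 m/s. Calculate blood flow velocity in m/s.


v = fd * c / (2 * f0 * cos(theta))
v = 1668 * 1540 / (2 * 4.3000e+06 * cos(60))
v = 0.5974 m/s


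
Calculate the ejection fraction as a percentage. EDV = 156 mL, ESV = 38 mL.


SV = EDV - ESV = 156 - 38 = 118 mL
EF = SV/EDV * 100 = 118/156 * 100
EF = 75.64%


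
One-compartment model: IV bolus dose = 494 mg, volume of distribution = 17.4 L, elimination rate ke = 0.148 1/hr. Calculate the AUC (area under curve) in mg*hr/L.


C0 = Dose/Vd = 494/17.4 = 28.3908 mg/L
AUC = C0/ke = 28.3908/0.148
AUC = 191.8 mg*hr/L


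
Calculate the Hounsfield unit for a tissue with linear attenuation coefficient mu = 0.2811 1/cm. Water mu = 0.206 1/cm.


HU = ((mu_tissue - mu_water) / mu_water) * 1000
HU = ((0.2811 - 0.206) / 0.206) * 1000
HU = 364.6


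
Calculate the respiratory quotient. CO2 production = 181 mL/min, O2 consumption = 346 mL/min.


RQ = VCO2 / VO2
RQ = 181 / 346
RQ = 0.5231


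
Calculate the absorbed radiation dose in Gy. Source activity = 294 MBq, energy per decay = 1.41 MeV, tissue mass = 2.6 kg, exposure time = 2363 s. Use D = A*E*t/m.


A = 294 MBq = 2.9400e+08 Bq
E = 1.41 MeV = 2.25882e-13 J
D = A*E*t/m = 2.9400e+08*2.25882e-13*2363/2.6
D = 0.06036 Gy


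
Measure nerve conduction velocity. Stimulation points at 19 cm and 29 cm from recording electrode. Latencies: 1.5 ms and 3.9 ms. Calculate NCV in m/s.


Distance = (29 - 19) / 100 = 0.1 m
dt = (3.9 - 1.5) / 1000 = 0.0024 s
NCV = dist / dt = 41.67 m/s


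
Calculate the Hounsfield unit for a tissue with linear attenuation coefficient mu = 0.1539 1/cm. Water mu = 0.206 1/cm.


HU = ((mu_tissue - mu_water) / mu_water) * 1000
HU = ((0.1539 - 0.206) / 0.206) * 1000
HU = -252.9


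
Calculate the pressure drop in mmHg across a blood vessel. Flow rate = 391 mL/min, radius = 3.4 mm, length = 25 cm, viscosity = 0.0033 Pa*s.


dP = 8*mu*L*Q / (pi*r^4)
Q = 391 mL/min = 6.51667e-06 m^3/s
dP = 102.448 Pa = 102.448 / 133.322 mmHg = 0.7684 mmHg


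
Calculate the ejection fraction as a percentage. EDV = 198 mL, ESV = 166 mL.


SV = EDV - ESV = 198 - 166 = 32 mL
EF = SV/EDV * 100 = 32/198 * 100
EF = 16.16%


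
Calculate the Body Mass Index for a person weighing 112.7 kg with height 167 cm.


BMI = weight / height^2
height = 167 cm = 1.67 m
BMI = 112.7 / 1.67^2
BMI = 40.41 kg/m^2


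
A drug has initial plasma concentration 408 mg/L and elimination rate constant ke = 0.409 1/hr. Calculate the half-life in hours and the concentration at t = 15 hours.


t_half = ln(2) / ke = 0.693147 / 0.409 = 1.695 hr
C(t) = C0 * exp(-ke*t) = 408 * exp(-0.409*15)
C(15) = 0.8836 mg/L


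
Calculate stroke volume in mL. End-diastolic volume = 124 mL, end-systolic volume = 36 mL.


SV = EDV - ESV
SV = 124 - 36
SV = 88 mL


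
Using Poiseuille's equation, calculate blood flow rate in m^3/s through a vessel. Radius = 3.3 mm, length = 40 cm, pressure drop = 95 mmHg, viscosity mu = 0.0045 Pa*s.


Q = pi*r^4*dP / (8*mu*L)
r = 0.0033 m, L = 0.4 m
dP = 95 mmHg = 12665.59 Pa
Q = 3.2769e-04 m^3/s


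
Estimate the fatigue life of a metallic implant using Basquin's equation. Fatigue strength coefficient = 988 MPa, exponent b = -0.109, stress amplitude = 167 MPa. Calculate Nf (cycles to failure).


sigma_a = sigma_f' * (2Nf)^b
2Nf = (sigma_a/sigma_f')^(1/b)
2Nf = (167/988)^(1/-0.109)
2Nf = 12104312
Nf = 6.0522e+06


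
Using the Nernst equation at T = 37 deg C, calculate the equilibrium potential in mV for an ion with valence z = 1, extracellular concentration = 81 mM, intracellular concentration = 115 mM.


E = (RT/(zF)) * ln(C_out/C_in)
T = 37 + 273.15 = 310.15 K
E = (8.314 * 310.15 / (1 * 96485)) * ln(81/115)
E = -9.367 mV


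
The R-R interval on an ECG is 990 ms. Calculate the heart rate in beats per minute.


HR = 60 / RR_interval(s)
RR = 990 ms = 0.99 s
HR = 60 / 0.99 = 60.61 bpm


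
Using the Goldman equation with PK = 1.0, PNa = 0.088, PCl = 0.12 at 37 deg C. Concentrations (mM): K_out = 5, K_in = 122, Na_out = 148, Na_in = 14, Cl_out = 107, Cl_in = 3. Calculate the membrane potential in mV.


Vm = (RT/F)*ln((PK*Ko + PNa*Nao + PCl*Cli)/(PK*Ki + PNa*Nai + PCl*Clo))
Numer = 18.384, Denom = 136.072
Vm = -53.5 mV


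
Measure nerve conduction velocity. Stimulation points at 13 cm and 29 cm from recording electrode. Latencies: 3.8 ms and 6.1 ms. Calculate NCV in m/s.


Distance = (29 - 13) / 100 = 0.16 m
dt = (6.1 - 3.8) / 1000 = 0.0023 s
NCV = dist / dt = 69.57 m/s


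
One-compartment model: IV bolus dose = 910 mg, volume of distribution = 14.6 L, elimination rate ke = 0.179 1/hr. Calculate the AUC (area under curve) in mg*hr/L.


C0 = Dose/Vd = 910/14.6 = 62.3288 mg/L
AUC = C0/ke = 62.3288/0.179
AUC = 348.2 mg*hr/L


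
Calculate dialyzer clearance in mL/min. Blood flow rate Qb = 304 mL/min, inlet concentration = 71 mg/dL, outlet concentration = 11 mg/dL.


K = Qb * (Cb_in - Cb_out) / Cb_in
K = 304 * (71 - 11) / 71
K = 256.9 mL/min


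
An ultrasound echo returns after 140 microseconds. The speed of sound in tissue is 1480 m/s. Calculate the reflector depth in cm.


depth = c * t / 2
t = 140 us = 1.4000e-04 s
depth = 1480 * 1.4000e-04 / 2
depth = 0.1036 m = 10.36 cm


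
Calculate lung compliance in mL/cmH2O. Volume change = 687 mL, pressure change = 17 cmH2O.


C = dV / dP
C = 687 / 17
C = 40.41 mL/cmH2O


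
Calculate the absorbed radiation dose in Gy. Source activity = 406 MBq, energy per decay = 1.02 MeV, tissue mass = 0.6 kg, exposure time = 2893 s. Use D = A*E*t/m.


A = 406 MBq = 4.0600e+08 Bq
E = 1.02 MeV = 1.63404e-13 J
D = A*E*t/m = 4.0600e+08*1.63404e-13*2893/0.6
D = 0.3199 Gy


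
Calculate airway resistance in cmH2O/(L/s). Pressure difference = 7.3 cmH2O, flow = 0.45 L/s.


R = dP / flow
R = 7.3 / 0.45
R = 16.22 cmH2O/(L/s)


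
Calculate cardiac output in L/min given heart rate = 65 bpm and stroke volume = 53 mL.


CO = HR * SV
CO = 65 * 53 / 1000
CO = 3.445 L/min


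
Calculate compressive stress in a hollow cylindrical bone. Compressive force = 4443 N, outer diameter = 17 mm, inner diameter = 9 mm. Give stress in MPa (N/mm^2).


A = pi*(r_o^2 - r_i^2)
r_o = 8.5 mm, r_i = 4.5 mm
A = 163.363 mm^2
sigma = F/A = 4443 / 163.363
sigma = 27.2 MPa


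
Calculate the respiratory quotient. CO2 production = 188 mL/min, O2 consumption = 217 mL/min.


RQ = VCO2 / VO2
RQ = 188 / 217
RQ = 0.8664


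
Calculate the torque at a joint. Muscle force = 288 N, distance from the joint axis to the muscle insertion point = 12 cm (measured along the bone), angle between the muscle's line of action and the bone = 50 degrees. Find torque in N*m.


Torque = F * d * sin(theta)   (moment arm = d*sin(theta))
d = 12 cm = 0.12 m
Torque = 288 * 0.12 * sin(50)
Torque = 26.47 N*m


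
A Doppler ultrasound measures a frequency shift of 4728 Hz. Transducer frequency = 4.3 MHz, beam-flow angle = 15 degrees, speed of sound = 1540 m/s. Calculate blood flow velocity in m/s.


v = fd * c / (2 * f0 * cos(theta))
v = 4728 * 1540 / (2 * 4.3000e+06 * cos(15))
v = 0.8765 m/s


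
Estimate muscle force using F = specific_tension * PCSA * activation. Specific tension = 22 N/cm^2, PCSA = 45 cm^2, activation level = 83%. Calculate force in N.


F = sigma * PCSA * activation
F = 22 * 45 * 0.83
F = 821.7 N


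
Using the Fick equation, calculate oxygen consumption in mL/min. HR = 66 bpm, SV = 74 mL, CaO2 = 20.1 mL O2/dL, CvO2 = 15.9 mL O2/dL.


CO = HR*SV = 66*74/1000 = 4.884 L/min
a-v O2 diff = 20.1 - 15.9 = 4.2 mL/dL
VO2 = CO * (CaO2-CvO2) * 10 dL/L
VO2 = 4.884 * 4.2 * 10
VO2 = 205.1 mL/min


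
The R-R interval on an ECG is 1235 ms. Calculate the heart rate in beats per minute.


HR = 60 / RR_interval(s)
RR = 1235 ms = 1.235 s
HR = 60 / 1.235 = 48.58 bpm


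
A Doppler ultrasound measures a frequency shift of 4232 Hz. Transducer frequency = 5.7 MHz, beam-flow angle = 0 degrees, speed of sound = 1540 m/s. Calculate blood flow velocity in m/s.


v = fd * c / (2 * f0 * cos(theta))
v = 4232 * 1540 / (2 * 5.7000e+06 * cos(0))
v = 0.5717 m/s


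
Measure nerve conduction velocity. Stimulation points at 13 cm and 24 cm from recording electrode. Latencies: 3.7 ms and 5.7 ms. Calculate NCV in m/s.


Distance = (24 - 13) / 100 = 0.11 m
dt = (5.7 - 3.7) / 1000 = 0.002 s
NCV = dist / dt = 55 m/s


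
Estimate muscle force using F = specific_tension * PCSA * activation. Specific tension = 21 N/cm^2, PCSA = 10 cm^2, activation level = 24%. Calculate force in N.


F = sigma * PCSA * activation
F = 21 * 10 * 0.24
F = 50.4 N


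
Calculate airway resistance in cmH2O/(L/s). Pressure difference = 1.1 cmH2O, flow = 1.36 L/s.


R = dP / flow
R = 1.1 / 1.36
R = 0.8088 cmH2O/(L/s)


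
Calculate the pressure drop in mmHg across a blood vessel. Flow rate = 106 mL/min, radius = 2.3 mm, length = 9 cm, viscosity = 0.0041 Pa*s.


dP = 8*mu*L*Q / (pi*r^4)
Q = 106 mL/min = 1.76667e-06 m^3/s
dP = 59.3213 Pa = 59.3213 / 133.322 mmHg = 0.4449 mmHg


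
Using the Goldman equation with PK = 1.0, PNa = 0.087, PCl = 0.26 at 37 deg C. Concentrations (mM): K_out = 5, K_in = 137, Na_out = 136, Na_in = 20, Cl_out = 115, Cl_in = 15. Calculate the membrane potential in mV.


Vm = (RT/F)*ln((PK*Ko + PNa*Nao + PCl*Cli)/(PK*Ki + PNa*Nai + PCl*Clo))
Numer = 20.732, Denom = 168.64
Vm = -56.02 mV


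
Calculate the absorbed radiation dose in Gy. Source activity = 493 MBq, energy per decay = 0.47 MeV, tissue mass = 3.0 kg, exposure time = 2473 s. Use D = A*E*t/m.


A = 493 MBq = 4.9300e+08 Bq
E = 0.47 MeV = 7.5294e-14 J
D = A*E*t/m = 4.9300e+08*7.5294e-14*2473/3.0
D = 0.0306 Gy


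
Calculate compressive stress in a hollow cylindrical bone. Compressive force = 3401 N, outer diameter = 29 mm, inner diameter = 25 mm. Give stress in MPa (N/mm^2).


A = pi*(r_o^2 - r_i^2)
r_o = 14.5 mm, r_i = 12.5 mm
A = 169.646 mm^2
sigma = F/A = 3401 / 169.646
sigma = 20.05 MPa


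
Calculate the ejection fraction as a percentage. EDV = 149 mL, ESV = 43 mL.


SV = EDV - ESV = 149 - 43 = 106 mL
EF = SV/EDV * 100 = 106/149 * 100
EF = 71.14%


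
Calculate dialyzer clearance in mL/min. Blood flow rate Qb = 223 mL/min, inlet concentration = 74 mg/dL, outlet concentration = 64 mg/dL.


K = Qb * (Cb_in - Cb_out) / Cb_in
K = 223 * (74 - 64) / 74
K = 30.14 mL/min


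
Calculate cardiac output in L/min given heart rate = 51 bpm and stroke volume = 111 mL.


CO = HR * SV
CO = 51 * 111 / 1000
CO = 5.661 L/min


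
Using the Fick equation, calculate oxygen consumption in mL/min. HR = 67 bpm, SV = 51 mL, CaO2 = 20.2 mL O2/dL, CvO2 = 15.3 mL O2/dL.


CO = HR*SV = 67*51/1000 = 3.417 L/min
a-v O2 diff = 20.2 - 15.3 = 4.9 mL/dL
VO2 = CO * (CaO2-CvO2) * 10 dL/L
VO2 = 3.417 * 4.9 * 10
VO2 = 167.4 mL/min


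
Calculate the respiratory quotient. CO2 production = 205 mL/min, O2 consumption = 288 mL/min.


RQ = VCO2 / VO2
RQ = 205 / 288
RQ = 0.7118


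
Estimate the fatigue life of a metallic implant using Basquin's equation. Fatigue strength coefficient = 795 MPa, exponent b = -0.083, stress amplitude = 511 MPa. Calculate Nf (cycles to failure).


sigma_a = sigma_f' * (2Nf)^b
2Nf = (sigma_a/sigma_f')^(1/b)
2Nf = (511/795)^(1/-0.083)
2Nf = 205.40223
Nf = 102.7


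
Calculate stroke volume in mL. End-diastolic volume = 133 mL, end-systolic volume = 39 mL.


SV = EDV - ESV
SV = 133 - 39
SV = 94 mL


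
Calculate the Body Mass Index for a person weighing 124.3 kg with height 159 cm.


BMI = weight / height^2
height = 159 cm = 1.59 m
BMI = 124.3 / 1.59^2
BMI = 49.17 kg/m^2


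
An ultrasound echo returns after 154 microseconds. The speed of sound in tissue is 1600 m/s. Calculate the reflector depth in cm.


depth = c * t / 2
t = 154 us = 1.5400e-04 s
depth = 1600 * 1.5400e-04 / 2
depth = 0.1232 m = 12.32 cm


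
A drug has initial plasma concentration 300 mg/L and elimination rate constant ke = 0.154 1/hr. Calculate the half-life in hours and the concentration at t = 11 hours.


t_half = ln(2) / ke = 0.693147 / 0.154 = 4.501 hr
C(t) = C0 * exp(-ke*t) = 300 * exp(-0.154*11)
C(11) = 55.13 mg/L


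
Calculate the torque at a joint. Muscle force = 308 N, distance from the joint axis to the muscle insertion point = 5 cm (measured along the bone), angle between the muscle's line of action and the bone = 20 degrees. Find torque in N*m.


Torque = F * d * sin(theta)   (moment arm = d*sin(theta))
d = 5 cm = 0.05 m
Torque = 308 * 0.05 * sin(20)
Torque = 5.267 N*m


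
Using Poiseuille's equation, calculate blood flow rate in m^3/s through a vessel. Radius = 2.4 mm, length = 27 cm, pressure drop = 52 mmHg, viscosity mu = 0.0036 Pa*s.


Q = pi*r^4*dP / (8*mu*L)
r = 0.0024 m, L = 0.27 m
dP = 52 mmHg = 6932.744 Pa
Q = 9.2927e-05 m^3/s


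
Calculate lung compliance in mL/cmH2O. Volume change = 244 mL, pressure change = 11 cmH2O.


C = dV / dP
C = 244 / 11
C = 22.18 mL/cmH2O


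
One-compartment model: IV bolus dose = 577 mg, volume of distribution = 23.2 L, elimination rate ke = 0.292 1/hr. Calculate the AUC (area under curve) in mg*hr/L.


C0 = Dose/Vd = 577/23.2 = 24.8707 mg/L
AUC = C0/ke = 24.8707/0.292
AUC = 85.17 mg*hr/L


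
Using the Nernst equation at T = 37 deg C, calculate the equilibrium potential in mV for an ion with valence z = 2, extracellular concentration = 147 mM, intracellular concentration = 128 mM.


E = (RT/(zF)) * ln(C_out/C_in)
T = 37 + 273.15 = 310.15 K
E = (8.314 * 310.15 / (2 * 96485)) * ln(147/128)
E = 1.849 mV


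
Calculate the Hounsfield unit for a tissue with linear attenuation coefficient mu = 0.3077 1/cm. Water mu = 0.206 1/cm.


HU = ((mu_tissue - mu_water) / mu_water) * 1000
HU = ((0.3077 - 0.206) / 0.206) * 1000
HU = 493.7


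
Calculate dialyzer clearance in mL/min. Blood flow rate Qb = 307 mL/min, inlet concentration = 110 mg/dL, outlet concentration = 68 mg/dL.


K = Qb * (Cb_in - Cb_out) / Cb_in
K = 307 * (110 - 68) / 110
K = 117.2 mL/min


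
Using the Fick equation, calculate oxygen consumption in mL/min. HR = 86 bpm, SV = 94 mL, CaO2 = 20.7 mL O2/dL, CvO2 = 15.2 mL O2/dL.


CO = HR*SV = 86*94/1000 = 8.084 L/min
a-v O2 diff = 20.7 - 15.2 = 5.5 mL/dL
VO2 = CO * (CaO2-CvO2) * 10 dL/L
VO2 = 8.084 * 5.5 * 10
VO2 = 444.6 mL/min


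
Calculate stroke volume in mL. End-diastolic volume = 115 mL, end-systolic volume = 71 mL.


SV = EDV - ESV
SV = 115 - 71
SV = 44 mL


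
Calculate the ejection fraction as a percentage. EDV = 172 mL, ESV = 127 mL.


SV = EDV - ESV = 172 - 127 = 45 mL
EF = SV/EDV * 100 = 45/172 * 100
EF = 26.16%


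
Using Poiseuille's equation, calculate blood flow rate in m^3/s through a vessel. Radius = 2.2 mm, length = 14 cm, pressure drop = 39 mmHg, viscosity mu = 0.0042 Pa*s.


Q = pi*r^4*dP / (8*mu*L)
r = 0.0022 m, L = 0.14 m
dP = 39 mmHg = 5199.558 Pa
Q = 8.1347e-05 m^3/s


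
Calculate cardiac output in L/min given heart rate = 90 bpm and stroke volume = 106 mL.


CO = HR * SV
CO = 90 * 106 / 1000
CO = 9.54 L/min


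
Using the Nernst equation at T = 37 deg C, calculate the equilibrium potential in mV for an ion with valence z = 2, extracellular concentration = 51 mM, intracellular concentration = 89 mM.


E = (RT/(zF)) * ln(C_out/C_in)
T = 37 + 273.15 = 310.15 K
E = (8.314 * 310.15 / (2 * 96485)) * ln(51/89)
E = -7.44 mV
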